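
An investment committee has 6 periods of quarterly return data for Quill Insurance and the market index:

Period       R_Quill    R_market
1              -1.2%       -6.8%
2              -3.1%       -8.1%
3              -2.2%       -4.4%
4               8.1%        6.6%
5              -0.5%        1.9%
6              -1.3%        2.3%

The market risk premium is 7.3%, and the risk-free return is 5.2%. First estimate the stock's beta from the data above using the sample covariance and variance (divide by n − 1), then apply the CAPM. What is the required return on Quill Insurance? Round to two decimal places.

Mean R_i = (-1.2 − 3.1 − 2.2 + 8.1 − 0.5 − 1.3) / 6 = -0.0333%
Mean R_m = (-6.8 − 8.1 − 4.4 + 6.6 + 1.9 + 2.3) / 6 = -1.4167%
Σ(R_i − R̄_i)(R_m − R̄_m) = 92.1867  ⇒  Cov = 92.1867 / 5 = 18.4373
Σ(R_m − R̄_m)² = 171.6283  ⇒  Var(R_m) = 171.6283 / 5 = 34.3257
β = Cov / Var(R_m) = 18.4373 / 34.3257 = 0.5371
E(R) = R_f + β × MRP = 5.2% + 0.5371 × 7.3% = 9.12%

9.12%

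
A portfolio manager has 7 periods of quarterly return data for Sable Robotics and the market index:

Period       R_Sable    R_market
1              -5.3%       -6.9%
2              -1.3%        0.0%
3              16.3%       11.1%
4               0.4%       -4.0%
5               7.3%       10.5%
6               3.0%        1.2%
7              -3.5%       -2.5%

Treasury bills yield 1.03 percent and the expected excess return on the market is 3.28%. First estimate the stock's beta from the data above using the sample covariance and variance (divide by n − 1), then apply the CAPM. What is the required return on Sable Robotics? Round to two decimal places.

Mean R_i = (-5.3 − 1.3 + 16.3 + 0.4 + 7.3 + 3.0 − 3.5) / 7 = 2.4143%
Mean R_m = (-6.9 + 0.0 + 11.1 − 4.0 + 10.5 + 1.2 − 2.5) / 7 = 1.3429%
Σ(R_i − R̄_i)(R_m − R̄_m) = 282.2057  ⇒  Cov = 282.2057 / 6 = 47.0343
Σ(R_m − R̄_m)² = 292.1371  ⇒  Var(R_m) = 292.1371 / 6 = 48.6895
β = Cov / Var(R_m) = 47.0343 / 48.6895 = 0.9660
E(R) = R_f + β × MRP = 1.03% + 0.9660 × 3.28% = 4.20%

4.20%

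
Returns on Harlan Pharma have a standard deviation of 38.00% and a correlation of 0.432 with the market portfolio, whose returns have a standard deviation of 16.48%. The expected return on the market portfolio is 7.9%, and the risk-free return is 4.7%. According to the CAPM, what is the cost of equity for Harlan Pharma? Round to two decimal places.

β = ρ × σ_i / σ_m = 0.432 × 38.00% / 16.48% = 0.9961
MRP = 7.9% − 4.7% = 3.20%
E(R) = 4.7% + 0.9961 × 3.2% = 7.89%

7.89%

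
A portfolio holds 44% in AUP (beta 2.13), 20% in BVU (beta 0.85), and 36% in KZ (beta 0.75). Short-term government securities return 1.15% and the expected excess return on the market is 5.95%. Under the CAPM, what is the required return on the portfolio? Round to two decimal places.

9.34%

β_P = Σ w_i β_i = 0.44×2.13 + 0.20×0.85 + 0.36×0.75 = 1.3772
E(R_P) = R_f + β_P × MRP = 1.15% + 1.3772 × 5.95% = 9.34%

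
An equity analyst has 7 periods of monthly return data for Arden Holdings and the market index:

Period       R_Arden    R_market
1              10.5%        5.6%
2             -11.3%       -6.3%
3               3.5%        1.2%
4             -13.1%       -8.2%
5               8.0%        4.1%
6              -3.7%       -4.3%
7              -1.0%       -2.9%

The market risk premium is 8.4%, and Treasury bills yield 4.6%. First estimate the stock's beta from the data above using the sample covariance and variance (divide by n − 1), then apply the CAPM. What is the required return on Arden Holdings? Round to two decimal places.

Mean R_i = (10.5 − 11.3 + 3.5 − 13.1 + 8.0 − 3.7 − 1.0) / 7 = -1.0143%
Mean R_m = (5.6 − 6.3 + 1.2 − 8.2 + 4.1 − 4.3 − 2.9) / 7 = -1.5429%
Σ(R_i − R̄_i)(R_m − R̄_m) = 282.2657  ⇒  Cov = 282.2657 / 6 = 47.0443
Σ(R_m − R̄_m)² = 166.7771  ⇒  Var(R_m) = 166.7771 / 6 = 27.7962
β = Cov / Var(R_m) = 47.0443 / 27.7962 = 1.6925
E(R) = R_f + β × MRP = 4.6% + 1.6925 × 8.4% = 18.82%

18.82%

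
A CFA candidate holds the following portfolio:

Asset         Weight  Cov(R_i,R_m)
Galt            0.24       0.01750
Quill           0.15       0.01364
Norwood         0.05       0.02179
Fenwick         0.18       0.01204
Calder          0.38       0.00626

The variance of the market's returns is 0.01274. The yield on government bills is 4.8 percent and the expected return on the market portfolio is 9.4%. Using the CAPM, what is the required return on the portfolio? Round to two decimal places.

9.09%

β_Galt = 0.01750 / 0.01274 = 1.3736
β_Quill = 0.01364 / 0.01274 = 1.0706
β_Norwood = 0.02179 / 0.01274 = 1.7104
β_Fenwick = 0.01204 / 0.01274 = 0.9451
β_Calder = 0.00626 / 0.01274 = 0.4914
β_P = Σ w_i β_i = 0.24×1.3736 + 0.15×1.0706 + 0.05×1.7104 + 0.18×0.9451 + 0.38×0.4914 = 0.9326
MRP = 9.4% − 4.8% = 4.60%
E(R_P) = R_f + β_P × MRP = 4.8% + 0.9326 × 4.6% = 9.09%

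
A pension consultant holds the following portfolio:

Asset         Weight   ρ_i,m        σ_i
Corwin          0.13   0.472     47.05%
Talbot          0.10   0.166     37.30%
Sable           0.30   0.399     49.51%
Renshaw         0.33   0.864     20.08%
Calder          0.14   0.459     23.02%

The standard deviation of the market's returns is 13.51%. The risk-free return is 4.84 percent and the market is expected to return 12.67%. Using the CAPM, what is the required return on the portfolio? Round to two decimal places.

14.48%

β_Corwin = 0.472 × 47.05% / 13.51% = 1.6438
β_Talbot = 0.166 × 37.30% / 13.51% = 0.4583
β_Sable = 0.399 × 49.51% / 13.51% = 1.4622
β_Renshaw = 0.864 × 20.08% / 13.51% = 1.2842
β_Calder = 0.459 × 23.02% / 13.51% = 0.7821
β_P = Σ w_i β_i = 0.13×1.6438 + 0.10×0.4583 + 0.30×1.4622 + 0.33×1.2842 + 0.14×0.7821 = 1.2315
MRP = 12.67% − 4.84% = 7.83%
E(R_P) = R_f + β_P × MRP = 4.84% + 1.2315 × 7.83% = 14.48%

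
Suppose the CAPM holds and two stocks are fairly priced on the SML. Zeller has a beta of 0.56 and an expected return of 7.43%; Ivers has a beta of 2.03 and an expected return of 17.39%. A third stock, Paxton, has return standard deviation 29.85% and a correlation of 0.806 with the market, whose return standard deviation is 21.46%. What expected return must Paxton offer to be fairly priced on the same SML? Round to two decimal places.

MRP = (17.39% − 7.43%) / (2.03 − 0.56) = 6.7755%
R_f = 7.43% − 0.56 × 6.7755% = 3.6357%
β_Paxton = ρ·σ_i/σ_m = 0.806 × 29.85 / 21.46 = 1.1211
E(R_Paxton) = R_f + β × MRP = 3.6357% + 1.1211 × 6.7755% = 11.23%

11.23%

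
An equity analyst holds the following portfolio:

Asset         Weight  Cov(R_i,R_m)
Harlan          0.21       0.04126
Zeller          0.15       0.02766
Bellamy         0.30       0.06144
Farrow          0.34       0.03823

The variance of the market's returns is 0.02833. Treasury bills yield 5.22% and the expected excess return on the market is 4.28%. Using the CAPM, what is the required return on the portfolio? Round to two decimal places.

11.90%

β_Harlan = 0.04126 / 0.02833 = 1.4564
β_Zeller = 0.02766 / 0.02833 = 0.9764
β_Bellamy = 0.06144 / 0.02833 = 2.1687
β_Farrow = 0.03823 / 0.02833 = 1.3495
β_P = Σ w_i β_i = 0.21×1.4564 + 0.15×0.9764 + 0.30×2.1687 + 0.34×1.3495 = 1.5617
E(R_P) = R_f + β_P × MRP = 5.22% + 1.5617 × 4.28% = 11.90%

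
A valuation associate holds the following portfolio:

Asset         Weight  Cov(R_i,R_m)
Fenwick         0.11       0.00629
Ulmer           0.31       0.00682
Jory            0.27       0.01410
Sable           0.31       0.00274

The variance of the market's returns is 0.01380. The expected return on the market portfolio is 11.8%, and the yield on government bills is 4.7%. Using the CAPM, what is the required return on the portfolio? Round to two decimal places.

8.54%

β_Fenwick = 0.00629 / 0.01380 = 0.4558
β_Ulmer = 0.00682 / 0.01380 = 0.4942
β_Jory = 0.01410 / 0.01380 = 1.0217
β_Sable = 0.00274 / 0.01380 = 0.1986
β_P = Σ w_i β_i = 0.11×0.4558 + 0.31×0.4942 + 0.27×1.0217 + 0.31×0.1986 = 0.5408
MRP = 11.8% − 4.7% = 7.10%
E(R_P) = R_f + β_P × MRP = 4.7% + 0.5408 × 7.1% = 8.54%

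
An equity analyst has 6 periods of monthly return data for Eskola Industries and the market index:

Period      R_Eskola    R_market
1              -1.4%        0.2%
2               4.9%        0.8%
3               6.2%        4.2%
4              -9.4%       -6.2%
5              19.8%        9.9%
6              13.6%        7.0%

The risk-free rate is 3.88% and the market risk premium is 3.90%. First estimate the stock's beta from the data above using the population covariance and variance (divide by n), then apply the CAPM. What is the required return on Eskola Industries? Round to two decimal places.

Mean R_i = (-1.4 + 4.9 + 6.2 − 9.4 + 19.8 + 13.6) / 6 = 5.6167%
Mean R_m = (0.2 + 0.8 + 4.2 − 6.2 + 9.9 + 7.0) / 6 = 2.6500%
Σ(R_i − R̄_i)(R_m − R̄_m) = 289.8750  ⇒  Cov = 289.8750 / 6 = 48.3125
Σ(R_m − R̄_m)² = 161.6350  ⇒  Var(R_m) = 161.6350 / 6 = 26.9392
β = Cov / Var(R_m) = 48.3125 / 26.9392 = 1.7934
E(R) = R_f + β × MRP = 3.88% + 1.7934 × 3.90% = 10.87%

10.87%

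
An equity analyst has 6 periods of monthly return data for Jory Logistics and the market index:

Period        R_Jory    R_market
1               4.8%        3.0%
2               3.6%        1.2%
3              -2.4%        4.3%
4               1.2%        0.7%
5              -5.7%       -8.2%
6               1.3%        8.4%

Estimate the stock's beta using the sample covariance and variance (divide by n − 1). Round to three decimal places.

Mean R_i = (4.8 + 3.6 − 2.4 + 1.2 − 5.7 + 1.3) / 6 = 0.4667%
Mean R_m = (3.0 + 1.2 + 4.3 + 0.7 − 8.2 + 8.4) / 6 = 1.5667%
Σ(R_i − R̄_i)(R_m − R̄_m) = 62.5133  ⇒  Cov = 62.5133 / 5 = 12.5027
Σ(R_m − R̄_m)² = 152.4933  ⇒  Var(R_m) = 152.4933 / 5 = 30.4987
β = Cov / Var(R_m) = 12.5027 / 30.4987 = 0.4099

0.410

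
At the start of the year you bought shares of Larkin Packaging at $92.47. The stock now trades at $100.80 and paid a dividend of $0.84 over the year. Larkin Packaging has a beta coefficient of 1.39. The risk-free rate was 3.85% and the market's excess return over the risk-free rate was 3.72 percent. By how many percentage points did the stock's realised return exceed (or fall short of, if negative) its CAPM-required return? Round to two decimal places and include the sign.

Realised HPR = (P1 + D1 − P0) / P0 = (100.80 + 0.84 − 92.47) / 92.47 = 9.17 / 92.47 = 9.9167%
CAPM required = R_f + β·MRP = 3.85% + 1.39 × 3.72% = 9.0208%
α = realised − required = 9.9167% − 9.0208% = +0.90%

+0.90%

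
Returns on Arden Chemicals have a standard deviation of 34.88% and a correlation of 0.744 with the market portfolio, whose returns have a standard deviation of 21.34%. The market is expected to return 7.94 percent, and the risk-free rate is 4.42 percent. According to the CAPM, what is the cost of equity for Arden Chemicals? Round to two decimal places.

β = ρ × σ_i / σ_m = 0.744 × 34.88% / 21.34% = 1.2161
MRP = 7.94% − 4.42% = 3.52%
E(R) = 4.42% + 1.2161 × 3.52% = 8.70%

8.70%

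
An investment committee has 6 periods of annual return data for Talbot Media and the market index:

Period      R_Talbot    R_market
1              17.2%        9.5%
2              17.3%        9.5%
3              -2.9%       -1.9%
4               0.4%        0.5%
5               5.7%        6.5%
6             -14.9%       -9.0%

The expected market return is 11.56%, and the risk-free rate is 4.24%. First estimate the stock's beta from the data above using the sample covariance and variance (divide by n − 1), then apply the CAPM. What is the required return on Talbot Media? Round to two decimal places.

16.38%

Mean R_i = (17.2 + 17.3 − 2.9 + 0.4 + 5.7 − 14.9) / 6 = 3.8000%
Mean R_m = (9.5 + 9.5 − 1.9 + 0.5 + 6.5 − 9.0) / 6 = 2.5167%
Σ(R_i − R̄_i)(R_m − R̄_m) = 447.2300  ⇒  Cov = 447.2300 / 5 = 89.4460
Σ(R_m − R̄_m)² = 269.6083  ⇒  Var(R_m) = 269.6083 / 5 = 53.9217
β = Cov / Var(R_m) = 89.4460 / 53.9217 = 1.6588
MRP = 11.56% − 4.24% = 7.32%
E(R) = R_f + β × MRP = 4.24% + 1.6588 × 7.32% = 16.38%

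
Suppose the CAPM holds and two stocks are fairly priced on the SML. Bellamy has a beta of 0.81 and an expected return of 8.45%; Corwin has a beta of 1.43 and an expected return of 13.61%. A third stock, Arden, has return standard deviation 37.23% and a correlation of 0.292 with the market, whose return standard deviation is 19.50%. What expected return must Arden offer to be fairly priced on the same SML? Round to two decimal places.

6.35%

MRP = (13.61% − 8.45%) / (1.43 − 0.81) = 8.3226%
R_f = 8.45% − 0.81 × 8.3226% = 1.7087%
β_Arden = ρ·σ_i/σ_m = 0.292 × 37.23 / 19.50 = 0.5575
E(R_Arden) = R_f + β × MRP = 1.7087% + 0.5575 × 8.3226% = 6.35%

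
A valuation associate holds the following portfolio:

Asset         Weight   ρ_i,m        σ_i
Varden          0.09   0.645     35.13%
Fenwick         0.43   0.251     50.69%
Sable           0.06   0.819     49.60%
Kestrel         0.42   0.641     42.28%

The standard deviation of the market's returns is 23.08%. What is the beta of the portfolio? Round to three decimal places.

0.924

β_Varden = 0.645 × 35.13% / 23.08% = 0.9818
β_Fenwick = 0.251 × 50.69% / 23.08% = 0.5513
β_Sable = 0.819 × 49.60% / 23.08% = 1.7601
β_Kestrel = 0.641 × 42.28% / 23.08% = 1.1742
β_P = Σ w_i β_i = 0.09×0.9818 + 0.43×0.5513 + 0.06×1.7601 + 0.42×1.1742 = 0.9242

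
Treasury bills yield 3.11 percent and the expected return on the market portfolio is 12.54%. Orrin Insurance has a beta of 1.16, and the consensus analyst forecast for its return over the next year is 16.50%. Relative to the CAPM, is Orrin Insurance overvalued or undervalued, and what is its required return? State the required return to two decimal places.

MRP = 12.54% − 3.11% = 9.43%
Required return = R_f + β·MRP = 3.11% + 1.16 × 9.43% = 14.05%
Forecast 16.50% > required 14.05% → the stock plots above the SML → undervalued.

Undervalued; required return 14.05%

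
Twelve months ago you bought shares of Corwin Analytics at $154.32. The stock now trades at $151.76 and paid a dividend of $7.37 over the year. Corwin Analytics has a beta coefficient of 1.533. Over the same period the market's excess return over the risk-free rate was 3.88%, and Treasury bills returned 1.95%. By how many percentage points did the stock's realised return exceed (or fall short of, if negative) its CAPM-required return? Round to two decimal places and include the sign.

Realised HPR = (P1 + D1 − P0) / P0 = (151.76 + 7.37 − 154.32) / 154.32 = 4.81 / 154.32 = 3.1169%
CAPM required = R_f + β·MRP = 1.95% + 1.533 × 3.88% = 7.89804%
α = realised − required = 3.1169% − 7.89804% = -4.78%

-4.78%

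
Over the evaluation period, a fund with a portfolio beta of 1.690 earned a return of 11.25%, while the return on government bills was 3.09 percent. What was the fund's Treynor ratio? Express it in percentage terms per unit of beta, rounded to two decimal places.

4.83%

Treynor = (R_P − R_f) / β_P = (11.25% − 3.09%) / 1.6900 = 8.16% / 1.6900 = 4.83%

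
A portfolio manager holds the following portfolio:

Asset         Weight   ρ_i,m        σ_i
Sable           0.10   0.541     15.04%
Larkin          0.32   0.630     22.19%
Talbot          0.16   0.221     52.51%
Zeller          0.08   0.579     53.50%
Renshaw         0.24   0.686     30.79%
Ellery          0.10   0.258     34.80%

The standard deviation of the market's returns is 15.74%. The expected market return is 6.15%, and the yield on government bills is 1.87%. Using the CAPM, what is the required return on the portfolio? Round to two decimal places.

6.11%

β_Sable = 0.541 × 15.04% / 15.74% = 0.5169
β_Larkin = 0.630 × 22.19% / 15.74% = 0.8882
β_Talbot = 0.221 × 52.51% / 15.74% = 0.7373
β_Zeller = 0.579 × 53.50% / 15.74% = 1.9680
β_Renshaw = 0.686 × 30.79% / 15.74% = 1.3419
β_Ellery = 0.258 × 34.80% / 15.74% = 0.5704
β_P = Σ w_i β_i = 0.10×0.5169 + 0.32×0.8882 + 0.16×0.7373 + 0.08×1.9680 + 0.24×1.3419 + 0.10×0.5704 = 0.9904
MRP = 6.15% − 1.87% = 4.28%
E(R_P) = R_f + β_P × MRP = 1.87% + 0.9904 × 4.28% = 6.11%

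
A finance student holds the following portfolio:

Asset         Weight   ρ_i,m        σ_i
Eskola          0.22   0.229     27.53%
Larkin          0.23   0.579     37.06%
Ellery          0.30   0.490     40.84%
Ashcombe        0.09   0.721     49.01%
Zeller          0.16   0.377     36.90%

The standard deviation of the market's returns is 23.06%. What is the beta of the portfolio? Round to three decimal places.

0.769

β_Eskola = 0.229 × 27.53% / 23.06% = 0.2734
β_Larkin = 0.579 × 37.06% / 23.06% = 0.9305
β_Ellery = 0.490 × 40.84% / 23.06% = 0.8678
β_Ashcombe = 0.721 × 49.01% / 23.06% = 1.5324
β_Zeller = 0.377 × 36.90% / 23.06% = 0.6033
β_P = Σ w_i β_i = 0.22×0.2734 + 0.23×0.9305 + 0.30×0.8678 + 0.09×1.5324 + 0.16×0.6033 = 0.7689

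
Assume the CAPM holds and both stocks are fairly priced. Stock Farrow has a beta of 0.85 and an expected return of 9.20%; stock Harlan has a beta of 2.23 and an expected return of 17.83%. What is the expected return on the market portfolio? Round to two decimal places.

10.14%

Both satisfy E(R) = R_f + β·MRP, so the slope of the SML is
MRP = (17.83% − 9.20%) / (2.23 − 0.85) = 8.63% / 1.38 = 6.2536%
R_f = E(R_Farrow) − β_Farrow·MRP = 9.20% − 0.85 × 6.2536% = 3.8844%
E(R_m) = R_f + MRP = 3.8844% + 6.2536% = 10.14%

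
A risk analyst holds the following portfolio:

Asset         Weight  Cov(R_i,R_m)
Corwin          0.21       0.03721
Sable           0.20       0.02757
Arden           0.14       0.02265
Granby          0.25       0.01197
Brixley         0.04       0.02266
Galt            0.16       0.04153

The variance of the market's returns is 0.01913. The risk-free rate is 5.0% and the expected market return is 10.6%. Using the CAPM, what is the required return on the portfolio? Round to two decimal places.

β_Corwin = 0.03721 / 0.01913 = 1.9451
β_Sable = 0.02757 / 0.01913 = 1.4412
β_Arden = 0.02265 / 0.01913 = 1.1840
β_Granby = 0.01197 / 0.01913 = 0.6257
β_Brixley = 0.02266 / 0.01913 = 1.1845
β_Galt = 0.04153 / 0.01913 = 2.1709
β_P = Σ w_i β_i = 0.21×1.9451 + 0.20×1.4412 + 0.14×1.1840 + 0.25×0.6257 + 0.04×1.1845 + 0.16×2.1709 = 1.4136
MRP = 10.6% − 5.0% = 5.60%
E(R_P) = R_f + β_P × MRP = 5.0% + 1.4136 × 5.6% = 12.92%

12.92%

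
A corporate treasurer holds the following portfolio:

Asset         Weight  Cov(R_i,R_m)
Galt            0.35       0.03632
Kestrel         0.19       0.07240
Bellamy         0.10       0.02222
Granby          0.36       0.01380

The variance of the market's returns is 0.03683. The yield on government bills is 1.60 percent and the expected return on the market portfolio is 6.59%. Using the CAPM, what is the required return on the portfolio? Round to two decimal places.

β_Galt = 0.03632 / 0.03683 = 0.9862
β_Kestrel = 0.07240 / 0.03683 = 1.9658
β_Bellamy = 0.02222 / 0.03683 = 0.6033
β_Granby = 0.01380 / 0.03683 = 0.3747
β_P = Σ w_i β_i = 0.35×0.9862 + 0.19×1.9658 + 0.10×0.6033 + 0.36×0.3747 = 0.9139
MRP = 6.59% − 1.60% = 4.99%
E(R_P) = R_f + β_P × MRP = 1.60% + 0.9139 × 4.99% = 6.16%

6.16%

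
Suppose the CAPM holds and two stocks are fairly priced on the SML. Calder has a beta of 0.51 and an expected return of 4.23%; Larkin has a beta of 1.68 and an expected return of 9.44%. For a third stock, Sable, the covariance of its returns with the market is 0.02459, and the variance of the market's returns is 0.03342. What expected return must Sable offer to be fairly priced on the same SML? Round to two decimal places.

MRP = (9.44% − 4.23%) / (1.68 − 0.51) = 4.4530%
R_f = 4.23% − 0.51 × 4.4530% = 1.9590%
β_Sable = Cov / Var(R_m) = 0.02459 / 0.03342 = 0.7358
E(R_Sable) = R_f + β × MRP = 1.9590% + 0.7358 × 4.4530% = 5.24%

5.24%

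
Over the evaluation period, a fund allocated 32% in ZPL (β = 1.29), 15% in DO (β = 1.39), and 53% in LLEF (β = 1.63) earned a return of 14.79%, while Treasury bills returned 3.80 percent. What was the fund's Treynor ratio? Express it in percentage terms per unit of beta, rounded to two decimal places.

β_P = 0.32×1.29 + 0.15×1.39 + 0.53×1.63 = 1.4852
Treynor = (R_P − R_f) / β_P = (14.79% − 3.80%) / 1.4852 = 10.99% / 1.4852 = 7.40%

7.40%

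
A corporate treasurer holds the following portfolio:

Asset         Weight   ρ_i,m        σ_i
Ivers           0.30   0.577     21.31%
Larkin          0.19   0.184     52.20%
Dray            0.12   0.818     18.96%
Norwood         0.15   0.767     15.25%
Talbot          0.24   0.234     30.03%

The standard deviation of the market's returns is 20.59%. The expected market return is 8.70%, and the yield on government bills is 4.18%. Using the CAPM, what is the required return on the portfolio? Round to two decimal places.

β_Ivers = 0.577 × 21.31% / 20.59% = 0.5972
β_Larkin = 0.184 × 52.20% / 20.59% = 0.4665
β_Dray = 0.818 × 18.96% / 20.59% = 0.7532
β_Norwood = 0.767 × 15.25% / 20.59% = 0.5681
β_Talbot = 0.234 × 30.03% / 20.59% = 0.3413
β_P = Σ w_i β_i = 0.30×0.5972 + 0.19×0.4665 + 0.12×0.7532 + 0.15×0.5681 + 0.24×0.3413 = 0.5253
MRP = 8.70% − 4.18% = 4.52%
E(R_P) = R_f + β_P × MRP = 4.18% + 0.5253 × 4.52% = 6.55%

6.55%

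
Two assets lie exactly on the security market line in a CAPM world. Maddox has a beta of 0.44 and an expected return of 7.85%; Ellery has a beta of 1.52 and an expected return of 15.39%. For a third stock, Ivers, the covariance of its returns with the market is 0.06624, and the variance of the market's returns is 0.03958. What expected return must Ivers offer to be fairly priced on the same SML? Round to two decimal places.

MRP = (15.39% − 7.85%) / (1.52 − 0.44) = 6.9815%
R_f = 7.85% − 0.44 × 6.9815% = 4.7781%
β_Ivers = Cov / Var(R_m) = 0.06624 / 0.03958 = 1.6736
E(R_Ivers) = R_f + β × MRP = 4.7781% + 1.6736 × 6.9815% = 16.46%

16.46%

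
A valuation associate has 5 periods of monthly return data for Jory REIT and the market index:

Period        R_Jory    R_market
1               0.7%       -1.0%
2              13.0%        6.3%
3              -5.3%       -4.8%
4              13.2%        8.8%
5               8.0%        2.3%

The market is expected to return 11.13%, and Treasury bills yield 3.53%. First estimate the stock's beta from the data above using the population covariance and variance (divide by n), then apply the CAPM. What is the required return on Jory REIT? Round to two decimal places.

14.50%

Mean R_i = (0.7 + 13.0 − 5.3 + 13.2 + 8.0) / 5 = 5.9200%
Mean R_m = (-1.0 + 6.3 − 4.8 + 8.8 + 2.3) / 5 = 2.3200%
Σ(R_i − R̄_i)(R_m − R̄_m) = 172.5280  ⇒  Cov = 172.5280 / 5 = 34.5056
Σ(R_m − R̄_m)² = 119.5480  ⇒  Var(R_m) = 119.5480 / 5 = 23.9096
β = Cov / Var(R_m) = 34.5056 / 23.9096 = 1.4432
MRP = 11.13% − 3.53% = 7.60%
E(R) = R_f + β × MRP = 3.53% + 1.4432 × 7.60% = 14.50%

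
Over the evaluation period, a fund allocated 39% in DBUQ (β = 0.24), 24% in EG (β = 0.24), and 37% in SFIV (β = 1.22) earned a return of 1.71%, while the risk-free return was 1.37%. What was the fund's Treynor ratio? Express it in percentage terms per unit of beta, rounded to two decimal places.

β_P = 0.39×0.24 + 0.24×0.24 + 0.37×1.22 = 0.6026
Treynor = (R_P − R_f) / β_P = (1.71% − 1.37%) / 0.6026 = 0.34% / 0.6026 = 0.56%

0.56%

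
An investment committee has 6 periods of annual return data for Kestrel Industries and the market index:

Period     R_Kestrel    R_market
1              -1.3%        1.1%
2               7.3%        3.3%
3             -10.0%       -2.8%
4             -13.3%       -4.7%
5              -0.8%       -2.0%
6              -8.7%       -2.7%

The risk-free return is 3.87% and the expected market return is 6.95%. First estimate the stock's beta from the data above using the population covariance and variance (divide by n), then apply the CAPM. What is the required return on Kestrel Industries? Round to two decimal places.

11.25%

Mean R_i = (-1.3 + 7.3 − 10.0 − 13.3 − 0.8 − 8.7) / 6 = -4.4667%
Mean R_m = (1.1 + 3.3 − 2.8 − 4.7 − 2.0 − 2.7) / 6 = -1.3000%
Σ(R_i − R̄_i)(R_m − R̄_m) = 103.4200  ⇒  Cov = 103.4200 / 6 = 17.2367
Σ(R_m − R̄_m)² = 43.1800  ⇒  Var(R_m) = 43.1800 / 6 = 7.1967
β = Cov / Var(R_m) = 17.2367 / 7.1967 = 2.3951
MRP = 6.95% − 3.87% = 3.08%
E(R) = R_f + β × MRP = 3.87% + 2.3951 × 3.08% = 11.25%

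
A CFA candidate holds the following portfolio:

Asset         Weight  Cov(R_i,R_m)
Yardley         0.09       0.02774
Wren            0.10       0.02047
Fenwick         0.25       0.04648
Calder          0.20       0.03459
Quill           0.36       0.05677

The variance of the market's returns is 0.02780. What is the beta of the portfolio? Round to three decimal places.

1.565

β_Yardley = 0.02774 / 0.02780 = 0.9978
β_Wren = 0.02047 / 0.02780 = 0.7363
β_Fenwick = 0.04648 / 0.02780 = 1.6719
β_Calder = 0.03459 / 0.02780 = 1.2442
β_Quill = 0.05677 / 0.02780 = 2.0421
β_P = Σ w_i β_i = 0.09×0.9978 + 0.10×0.7363 + 0.25×1.6719 + 0.20×1.2442 + 0.36×2.0421 = 1.5654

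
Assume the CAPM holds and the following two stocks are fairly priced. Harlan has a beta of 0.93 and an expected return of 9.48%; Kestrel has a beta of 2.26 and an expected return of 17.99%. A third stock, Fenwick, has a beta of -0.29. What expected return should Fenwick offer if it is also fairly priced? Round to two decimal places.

MRP (SML slope) = (17.99% − 9.48%) / (2.26 − 0.93) = 8.51% / 1.33 = 6.3985%
R_f (intercept) = 9.48% − 0.93 × 6.3985% = 3.5294%
E(R_Fenwick) = R_f + β × MRP = 3.5294% + -0.29 × 6.3985% = 1.67%

1.67%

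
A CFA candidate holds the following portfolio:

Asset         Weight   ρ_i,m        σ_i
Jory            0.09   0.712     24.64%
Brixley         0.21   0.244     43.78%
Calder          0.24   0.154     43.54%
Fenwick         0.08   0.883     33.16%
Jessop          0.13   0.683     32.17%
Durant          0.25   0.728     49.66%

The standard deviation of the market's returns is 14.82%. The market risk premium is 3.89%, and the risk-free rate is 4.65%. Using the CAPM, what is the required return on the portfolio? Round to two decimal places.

β_Jory = 0.712 × 24.64% / 14.82% = 1.1838
β_Brixley = 0.244 × 43.78% / 14.82% = 0.7208
β_Calder = 0.154 × 43.54% / 14.82% = 0.4524
β_Fenwick = 0.883 × 33.16% / 14.82% = 1.9757
β_Jessop = 0.683 × 32.17% / 14.82% = 1.4826
β_Durant = 0.728 × 49.66% / 14.82% = 2.4394
β_P = Σ w_i β_i = 0.09×1.1838 + 0.21×0.7208 + 0.24×0.4524 + 0.08×1.9757 + 0.13×1.4826 + 0.25×2.4394 = 1.3271
E(R_P) = R_f + β_P × MRP = 4.65% + 1.3271 × 3.89% = 9.81%

9.81%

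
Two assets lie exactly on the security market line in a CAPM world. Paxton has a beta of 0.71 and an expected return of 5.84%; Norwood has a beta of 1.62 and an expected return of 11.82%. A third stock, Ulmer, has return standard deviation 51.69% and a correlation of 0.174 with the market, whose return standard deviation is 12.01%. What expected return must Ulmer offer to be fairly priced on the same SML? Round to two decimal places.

6.10%

MRP = (11.82% − 5.84%) / (1.62 − 0.71) = 6.5714%
R_f = 5.84% − 0.71 × 6.5714% = 1.1743%
β_Ulmer = ρ·σ_i/σ_m = 0.174 × 51.69 / 12.01 = 0.7489
E(R_Ulmer) = R_f + β × MRP = 1.1743% + 0.7489 × 6.5714% = 6.10%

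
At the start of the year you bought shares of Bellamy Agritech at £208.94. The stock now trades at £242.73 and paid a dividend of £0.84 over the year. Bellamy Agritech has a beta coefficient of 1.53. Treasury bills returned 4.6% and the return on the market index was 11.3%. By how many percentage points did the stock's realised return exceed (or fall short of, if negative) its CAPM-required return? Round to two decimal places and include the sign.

Realised HPR = (P1 + D1 − P0) / P0 = (242.73 + 0.84 − 208.94) / 208.94 = 34.63 / 208.94 = 16.5741%
MRP = 11.3% − 4.6% = 6.70%
CAPM required = R_f + β·MRP = 4.6% + 1.53 × 6.7% = 14.8510%
α = realised − required = 16.5741% − 14.8510% = +1.72%

+1.72%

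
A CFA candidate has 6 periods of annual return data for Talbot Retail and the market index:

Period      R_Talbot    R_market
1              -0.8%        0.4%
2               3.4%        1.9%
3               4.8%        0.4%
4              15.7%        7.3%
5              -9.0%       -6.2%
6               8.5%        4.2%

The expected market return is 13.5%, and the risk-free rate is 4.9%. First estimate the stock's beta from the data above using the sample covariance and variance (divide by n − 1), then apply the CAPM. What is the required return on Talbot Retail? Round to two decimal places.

20.32%

Mean R_i = (-0.8 + 3.4 + 4.8 + 15.7 − 9.0 + 8.5) / 6 = 3.7667%
Mean R_m = (0.4 + 1.9 + 0.4 + 7.3 − 6.2 + 4.2) / 6 = 1.3333%
Σ(R_i − R̄_i)(R_m − R̄_m) = 184.0367  ⇒  Cov = 184.0367 / 5 = 36.8073
Σ(R_m − R̄_m)² = 102.6333  ⇒  Var(R_m) = 102.6333 / 5 = 20.5267
β = Cov / Var(R_m) = 36.8073 / 20.5267 = 1.7931
MRP = 13.5% − 4.9% = 8.60%
E(R) = R_f + β × MRP = 4.9% + 1.7931 × 8.6% = 20.32%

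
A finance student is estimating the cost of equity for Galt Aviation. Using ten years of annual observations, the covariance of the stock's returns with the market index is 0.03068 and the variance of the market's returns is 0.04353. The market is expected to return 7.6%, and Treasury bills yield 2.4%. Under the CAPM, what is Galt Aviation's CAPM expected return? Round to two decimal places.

6.06%

β = Cov(R_i, R_m) / Var(R_m) = 0.03068 / 0.04353 = 0.7048
MRP = 7.6% − 2.4% = 5.20%
E(R) = R_f + β × MRP = 2.4% + 0.7048 × 5.2% = 6.06%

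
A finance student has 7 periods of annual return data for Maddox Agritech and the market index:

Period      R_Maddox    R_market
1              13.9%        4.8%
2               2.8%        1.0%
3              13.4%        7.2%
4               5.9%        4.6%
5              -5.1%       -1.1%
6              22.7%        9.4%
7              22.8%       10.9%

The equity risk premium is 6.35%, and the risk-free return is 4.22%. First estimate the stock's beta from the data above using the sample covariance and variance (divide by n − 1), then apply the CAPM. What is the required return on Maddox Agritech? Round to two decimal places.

Mean R_i = (13.9 + 2.8 + 13.4 + 5.9 − 5.1 + 22.7 + 22.8) / 7 = 10.9143%
Mean R_m = (4.8 + 1.0 + 7.2 + 4.6 − 1.1 + 9.4 + 10.9) / 7 = 5.2571%
Σ(R_i − R̄_i)(R_m − R̄_m) = 259.0043  ⇒  Cov = 259.0043 / 6 = 43.1674
Σ(R_m − R̄_m)² = 111.9571  ⇒  Var(R_m) = 111.9571 / 6 = 18.6595
β = Cov / Var(R_m) = 43.1674 / 18.6595 = 2.3134
E(R) = R_f + β × MRP = 4.22% + 2.3134 × 6.35% = 18.91%

18.91%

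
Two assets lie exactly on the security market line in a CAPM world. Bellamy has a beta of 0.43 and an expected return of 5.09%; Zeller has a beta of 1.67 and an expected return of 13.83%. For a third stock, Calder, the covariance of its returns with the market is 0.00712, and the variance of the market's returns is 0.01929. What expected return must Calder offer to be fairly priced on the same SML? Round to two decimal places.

4.66%

MRP = (13.83% − 5.09%) / (1.67 − 0.43) = 7.0484%
R_f = 5.09% − 0.43 × 7.0484% = 2.0592%
β_Calder = Cov / Var(R_m) = 0.00712 / 0.01929 = 0.3691
E(R_Calder) = R_f + β × MRP = 2.0592% + 0.3691 × 7.0484% = 4.66%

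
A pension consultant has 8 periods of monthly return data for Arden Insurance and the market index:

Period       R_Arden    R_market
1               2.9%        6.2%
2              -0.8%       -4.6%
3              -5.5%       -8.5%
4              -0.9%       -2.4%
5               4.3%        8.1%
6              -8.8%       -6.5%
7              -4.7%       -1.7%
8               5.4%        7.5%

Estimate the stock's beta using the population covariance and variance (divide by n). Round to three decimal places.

0.688

Mean R_i = (2.9 − 0.8 − 5.5 − 0.9 + 4.3 − 8.8 − 4.7 + 5.4) / 8 = -1.0125%
Mean R_m = (6.2 − 4.6 − 8.5 − 2.4 + 8.1 − 6.5 − 1.7 + 7.5) / 8 = -0.2375%
Σ(R_i − R̄_i)(R_m − R̄_m) = 209.1663  ⇒  Cov = 209.1663 / 8 = 26.1458
Σ(R_m − R̄_m)² = 304.1588  ⇒  Var(R_m) = 304.1588 / 8 = 38.0199
β = Cov / Var(R_m) = 26.1458 / 38.0199 = 0.6877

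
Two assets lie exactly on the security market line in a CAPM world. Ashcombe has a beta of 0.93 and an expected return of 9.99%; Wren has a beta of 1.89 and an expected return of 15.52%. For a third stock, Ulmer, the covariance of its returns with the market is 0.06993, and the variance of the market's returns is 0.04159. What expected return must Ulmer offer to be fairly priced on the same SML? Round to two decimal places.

MRP = (15.52% − 9.99%) / (1.89 − 0.93) = 5.7604%
R_f = 9.99% − 0.93 × 5.7604% = 4.6328%
β_Ulmer = Cov / Var(R_m) = 0.06993 / 0.04159 = 1.6814
E(R_Ulmer) = R_f + β × MRP = 4.6328% + 1.6814 × 5.7604% = 14.32%

14.32%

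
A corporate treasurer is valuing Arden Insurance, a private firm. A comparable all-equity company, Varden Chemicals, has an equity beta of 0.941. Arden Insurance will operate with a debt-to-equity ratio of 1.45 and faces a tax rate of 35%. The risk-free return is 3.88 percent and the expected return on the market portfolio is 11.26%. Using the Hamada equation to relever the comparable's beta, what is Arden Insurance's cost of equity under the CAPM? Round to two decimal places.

17.37%

β_L = β_U × [1 + (1 − t)(D/E)] = 0.941 × [1 + (1 − 0.35) × 1.45]
    = 0.941 × [1 + 0.65 × 1.45] = 0.941 × 1.9425 = 1.8279
MRP = 11.26% − 3.88% = 7.38%
E(R) = R_f + β_L × MRP = 3.88% + 1.8279 × 7.38% = 17.37%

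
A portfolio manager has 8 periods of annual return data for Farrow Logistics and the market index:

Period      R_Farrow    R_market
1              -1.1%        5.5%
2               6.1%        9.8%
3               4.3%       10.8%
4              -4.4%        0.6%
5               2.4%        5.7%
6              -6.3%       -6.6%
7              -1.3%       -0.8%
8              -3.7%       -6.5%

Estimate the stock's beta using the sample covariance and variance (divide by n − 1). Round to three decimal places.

Mean R_i = (-1.1 + 6.1 + 4.3 − 4.4 + 2.4 − 6.3 − 1.3 − 3.7) / 8 = -0.5000%
Mean R_m = (5.5 + 9.8 + 10.8 + 0.6 + 5.7 − 6.6 − 0.8 − 6.5) / 8 = 2.3125%
Σ(R_i − R̄_i)(R_m − R̄_m) = 187.1300  ⇒  Cov = 187.1300 / 7 = 26.7329
Σ(R_m − R̄_m)² = 319.4488  ⇒  Var(R_m) = 319.4488 / 7 = 45.6355
β = Cov / Var(R_m) = 26.7329 / 45.6355 = 0.5858

0.586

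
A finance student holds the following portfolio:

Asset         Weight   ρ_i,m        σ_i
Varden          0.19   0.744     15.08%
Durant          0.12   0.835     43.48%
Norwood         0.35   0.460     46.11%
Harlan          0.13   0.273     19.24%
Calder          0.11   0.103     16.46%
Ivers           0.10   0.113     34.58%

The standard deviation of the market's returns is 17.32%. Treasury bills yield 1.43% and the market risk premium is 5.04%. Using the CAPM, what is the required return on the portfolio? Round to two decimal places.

β_Varden = 0.744 × 15.08% / 17.32% = 0.6478
β_Durant = 0.835 × 43.48% / 17.32% = 2.0962
β_Norwood = 0.460 × 46.11% / 17.32% = 1.2246
β_Harlan = 0.273 × 19.24% / 17.32% = 0.3033
β_Calder = 0.103 × 16.46% / 17.32% = 0.0979
β_Ivers = 0.113 × 34.58% / 17.32% = 0.2256
β_P = Σ w_i β_i = 0.19×0.6478 + 0.12×2.0962 + 0.35×1.2246 + 0.13×0.3033 + 0.11×0.0979 + 0.10×0.2256 = 0.8760
E(R_P) = R_f + β_P × MRP = 1.43% + 0.8760 × 5.04% = 5.85%

5.85%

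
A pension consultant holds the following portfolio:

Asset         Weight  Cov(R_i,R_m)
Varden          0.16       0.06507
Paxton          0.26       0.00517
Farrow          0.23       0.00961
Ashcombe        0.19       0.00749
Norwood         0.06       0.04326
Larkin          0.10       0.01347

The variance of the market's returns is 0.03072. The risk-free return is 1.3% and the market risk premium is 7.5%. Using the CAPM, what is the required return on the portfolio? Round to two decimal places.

β_Varden = 0.06507 / 0.03072 = 2.1182
β_Paxton = 0.00517 / 0.03072 = 0.1683
β_Farrow = 0.00961 / 0.03072 = 0.3128
β_Ashcombe = 0.00749 / 0.03072 = 0.2438
β_Norwood = 0.04326 / 0.03072 = 1.4082
β_Larkin = 0.01347 / 0.03072 = 0.4385
β_P = Σ w_i β_i = 0.16×2.1182 + 0.26×0.1683 + 0.23×0.3128 + 0.19×0.2438 + 0.06×1.4082 + 0.10×0.4385 = 0.6293
E(R_P) = R_f + β_P × MRP = 1.3% + 0.6293 × 7.5% = 6.02%

6.02%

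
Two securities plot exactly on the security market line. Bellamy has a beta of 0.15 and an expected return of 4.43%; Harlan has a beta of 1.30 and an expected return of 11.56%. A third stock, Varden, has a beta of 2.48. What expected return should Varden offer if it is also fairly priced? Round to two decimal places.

18.88%

MRP (SML slope) = (11.56% − 4.43%) / (1.30 − 0.15) = 7.13% / 1.15 = 6.2000%
R_f (intercept) = 4.43% − 0.15 × 6.2000% = 3.5000%
E(R_Varden) = R_f + β × MRP = 3.5000% + 2.48 × 6.2000% = 18.88%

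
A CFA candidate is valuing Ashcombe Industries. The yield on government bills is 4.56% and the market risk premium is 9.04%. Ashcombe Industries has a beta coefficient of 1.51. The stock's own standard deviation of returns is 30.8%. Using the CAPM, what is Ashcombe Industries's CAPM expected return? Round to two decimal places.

E(R) = R_f + β × MRP = 4.56% + 1.51 × 9.04% = 18.21%

18.21%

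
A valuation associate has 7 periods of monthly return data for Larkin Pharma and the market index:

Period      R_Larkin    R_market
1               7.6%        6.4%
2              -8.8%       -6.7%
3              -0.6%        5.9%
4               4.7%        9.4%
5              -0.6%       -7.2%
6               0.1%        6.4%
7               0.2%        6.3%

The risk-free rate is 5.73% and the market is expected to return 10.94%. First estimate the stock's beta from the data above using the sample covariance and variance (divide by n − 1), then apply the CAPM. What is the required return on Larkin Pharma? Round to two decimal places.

Mean R_i = (7.6 − 8.8 − 0.6 + 4.7 − 0.6 + 0.1 + 0.2) / 7 = 0.3714%
Mean R_m = (6.4 − 6.7 + 5.9 + 9.4 − 7.2 + 6.4 + 6.3) / 7 = 2.9286%
Σ(R_i − R̄_i)(R_m − R̄_m) = 146.8457  ⇒  Cov = 146.8457 / 6 = 24.4743
Σ(R_m − R̄_m)² = 281.4743  ⇒  Var(R_m) = 281.4743 / 6 = 46.9124
β = Cov / Var(R_m) = 24.4743 / 46.9124 = 0.5217
MRP = 10.94% − 5.73% = 5.21%
E(R) = R_f + β × MRP = 5.73% + 0.5217 × 5.21% = 8.45%

8.45%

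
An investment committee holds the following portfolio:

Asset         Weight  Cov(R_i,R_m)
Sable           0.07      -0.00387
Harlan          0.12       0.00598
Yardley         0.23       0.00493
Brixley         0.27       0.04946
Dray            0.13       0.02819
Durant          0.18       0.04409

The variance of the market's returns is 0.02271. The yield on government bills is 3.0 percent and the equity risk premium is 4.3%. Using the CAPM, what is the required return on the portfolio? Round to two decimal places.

β_Sable = -0.00387 / 0.02271 = -0.1704
β_Harlan = 0.00598 / 0.02271 = 0.2633
β_Yardley = 0.00493 / 0.02271 = 0.2171
β_Brixley = 0.04946 / 0.02271 = 2.1779
β_Dray = 0.02819 / 0.02271 = 1.2413
β_Durant = 0.04409 / 0.02271 = 1.9414
β_P = Σ w_i β_i = 0.07×-0.1704 + 0.12×0.2633 + 0.23×0.2171 + 0.27×2.1779 + 0.13×1.2413 + 0.18×1.9414 = 1.1685
E(R_P) = R_f + β_P × MRP = 3.0% + 1.1685 × 4.3% = 8.02%

8.02%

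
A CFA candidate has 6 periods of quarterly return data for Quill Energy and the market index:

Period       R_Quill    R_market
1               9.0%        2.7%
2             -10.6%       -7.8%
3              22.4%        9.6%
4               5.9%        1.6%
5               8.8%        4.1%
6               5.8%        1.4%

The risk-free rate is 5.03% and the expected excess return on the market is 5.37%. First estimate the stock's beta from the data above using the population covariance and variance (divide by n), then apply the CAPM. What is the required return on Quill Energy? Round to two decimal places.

Mean R_i = (9.0 − 10.6 + 22.4 + 5.9 + 8.8 + 5.8) / 6 = 6.8833%
Mean R_m = (2.7 − 7.8 + 9.6 + 1.6 + 4.1 + 1.4) / 6 = 1.9333%
Σ(R_i − R̄_i)(R_m − R̄_m) = 295.8133  ⇒  Cov = 295.8133 / 6 = 49.3022
Σ(R_m − R̄_m)² = 159.1933  ⇒  Var(R_m) = 159.1933 / 6 = 26.5322
β = Cov / Var(R_m) = 49.3022 / 26.5322 = 1.8582
E(R) = R_f + β × MRP = 5.03% + 1.8582 × 5.37% = 15.01%

15.01%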